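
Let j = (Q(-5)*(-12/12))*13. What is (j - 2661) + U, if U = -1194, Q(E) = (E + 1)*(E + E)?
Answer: -4375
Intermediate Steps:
Q(E) = 2*E*(1 + E) (Q(E) = (1 + E)*(2*E) = 2*E*(1 + E))
j = -520 (j = ((2*(-5)*(1 - 5))*(-12/12))*13 = ((2*(-5)*(-4))*(-12*1/12))*13 = (40*(-1))*13 = -40*13 = -520)
(j - 2661) + U = (-520 - 2661) - 1194 = -3181 - 1194 = -4375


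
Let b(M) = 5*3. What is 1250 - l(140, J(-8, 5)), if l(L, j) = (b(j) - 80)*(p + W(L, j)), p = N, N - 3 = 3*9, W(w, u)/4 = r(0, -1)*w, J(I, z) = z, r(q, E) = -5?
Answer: -178800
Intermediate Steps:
W(w, u) = -20*w (W(w, u) = 4*(-5*w) = -20*w)
b(M) = 15
N = 30 (N = 3 + 3*9 = 3 + 27 = 30)
p = 30
l(L, j) = -1950 + 1300*L (l(L, j) = (15 - 80)*(30 - 20*L) = -65*(30 - 20*L) = -1950 + 1300*L)
1250 - l(140, J(-8, 5)) = 1250 - (-1950 + 1300*140) = 1250 - (-1950 + 182000) = 1250 - 1*180050 = 1250 - 180050 = -178800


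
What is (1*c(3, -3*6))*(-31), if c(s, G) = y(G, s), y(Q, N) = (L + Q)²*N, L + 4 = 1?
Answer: -41013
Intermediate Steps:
L = -3 (L = -4 + 1 = -3)
y(Q, N) = N*(-3 + Q)² (y(Q, N) = (-3 + Q)²*N = N*(-3 + Q)²)
c(s, G) = s*(-3 + G)²
(1*c(3, -3*6))*(-31) = (1*(3*(-3 - 3*6)²))*(-31) = (1*(3*(-3 - 18)²))*(-31) = (1*(3*(-21)²))*(-31) = (1*(3*441))*(-31) = (1*1323)*(-31) = 1323*(-31) = -41013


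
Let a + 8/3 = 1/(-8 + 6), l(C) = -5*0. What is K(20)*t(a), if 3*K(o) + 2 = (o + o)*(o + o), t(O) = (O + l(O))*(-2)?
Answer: 30362/9 ≈ 3373.6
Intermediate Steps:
l(C) = 0
a = -19/6 (a = -8/3 + 1/(-8 + 6) = -8/3 + 1/(-2) = -8/3 - ½ = -19/6 ≈ -3.1667)
t(O) = -2*O (t(O) = (O + 0)*(-2) = O*(-2) = -2*O)
K(o) = -⅔ + 4*o²/3 (K(o) = -⅔ + ((o + o)*(o + o))/3 = -⅔ + ((2*o)*(2*o))/3 = -⅔ + (4*o²)/3 = -⅔ + 4*o²/3)
K(20)*t(a) = (-⅔ + (4/3)*20²)*(-2*(-19/6)) = (-⅔ + (4/3)*400)*(19/3) = (-⅔ + 1600/3)*(19/3) = (1598/3)*(19/3) = 30362/9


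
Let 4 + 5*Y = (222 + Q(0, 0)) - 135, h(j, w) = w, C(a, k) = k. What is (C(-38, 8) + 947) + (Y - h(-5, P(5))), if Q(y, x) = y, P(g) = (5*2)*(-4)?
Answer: 5058/5 ≈ 1011.6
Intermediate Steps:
P(g) = -40 (P(g) = 10*(-4) = -40)
Y = 83/5 (Y = -4/5 + ((222 + 0) - 135)/5 = -4/5 + (222 - 135)/5 = -4/5 + (1/5)*87 = -4/5 + 87/5 = 83/5 ≈ 16.600)
(C(-38, 8) + 947) + (Y - h(-5, P(5))) = (8 + 947) + (83/5 - 1*(-40)) = 955 + (83/5 + 40) = 955 + 283/5 = 5058/5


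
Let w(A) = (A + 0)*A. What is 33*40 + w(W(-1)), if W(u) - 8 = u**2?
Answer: 1401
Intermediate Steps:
W(u) = 8 + u**2
w(A) = A**2 (w(A) = A*A = A**2)
33*40 + w(W(-1)) = 33*40 + (8 + (-1)**2)**2 = 1320 + (8 + 1)**2 = 1320 + 9**2 = 1320 + 81 = 1401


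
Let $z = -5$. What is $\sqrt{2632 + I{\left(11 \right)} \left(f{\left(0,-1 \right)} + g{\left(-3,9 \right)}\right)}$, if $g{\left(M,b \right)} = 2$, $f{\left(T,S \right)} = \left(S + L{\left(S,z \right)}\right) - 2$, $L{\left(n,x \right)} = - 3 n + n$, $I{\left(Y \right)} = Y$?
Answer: $\sqrt{2643} \approx 51.41$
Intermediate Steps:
$L{\left(n,x \right)} = - 2 n$
$f{\left(T,S \right)} = -2 - S$ ($f{\left(T,S \right)} = \left(S - 2 S\right) - 2 = - S - 2 = -2 - S$)
$\sqrt{2632 + I{\left(11 \right)} \left(f{\left(0,-1 \right)} + g{\left(-3,9 \right)}\right)} = \sqrt{2632 + 11 \left(\left(-2 - -1\right) + 2\right)} = \sqrt{2632 + 11 \left(\left(-2 + 1\right) + 2\right)} = \sqrt{2632 + 11 \left(-1 + 2\right)} = \sqrt{2632 + 11 \cdot 1} = \sqrt{2632 + 11} = \sqrt{2643}$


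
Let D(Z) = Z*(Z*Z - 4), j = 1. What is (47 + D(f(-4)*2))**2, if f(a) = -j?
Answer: 2209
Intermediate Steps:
f(a) = -1 (f(a) = -1*1 = -1)
D(Z) = Z*(-4 + Z**2) (D(Z) = Z*(Z**2 - 4) = Z*(-4 + Z**2))
(47 + D(f(-4)*2))**2 = (47 + (-1*2)*(-4 + (-1*2)**2))**2 = (47 - 2*(-4 + (-2)**2))**2 = (47 - 2*(-4 + 4))**2 = (47 - 2*0)**2 = (47 + 0)**2 = 47**2 = 2209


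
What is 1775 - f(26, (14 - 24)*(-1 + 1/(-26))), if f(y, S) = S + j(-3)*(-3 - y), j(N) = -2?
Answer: 22186/13 ≈ 1706.6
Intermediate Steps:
f(y, S) = 6 + S + 2*y (f(y, S) = S - 2*(-3 - y) = S + (6 + 2*y) = 6 + S + 2*y)
1775 - f(26, (14 - 24)*(-1 + 1/(-26))) = 1775 - (6 + (14 - 24)*(-1 + 1/(-26)) + 2*26) = 1775 - (6 - 10*(-1 - 1/26) + 52) = 1775 - (6 - 10*(-27/26) + 52) = 1775 - (6 + 135/13 + 52) = 1775 - 1*889/13 = 1775 - 889/13 = 22186/13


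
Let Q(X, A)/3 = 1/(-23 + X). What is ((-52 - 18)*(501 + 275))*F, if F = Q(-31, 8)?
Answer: 27160/9 ≈ 3017.8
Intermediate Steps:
Q(X, A) = 3/(-23 + X)
F = -1/18 (F = 3/(-23 - 31) = 3/(-54) = 3*(-1/54) = -1/18 ≈ -0.055556)
((-52 - 18)*(501 + 275))*F = ((-52 - 18)*(501 + 275))*(-1/18) = -70*776*(-1/18) = -54320*(-1/18) = 27160/9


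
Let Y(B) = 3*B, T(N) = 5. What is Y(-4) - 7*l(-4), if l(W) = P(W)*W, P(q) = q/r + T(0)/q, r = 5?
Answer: -347/5 ≈ -69.400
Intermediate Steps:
P(q) = 5/q + q/5 (P(q) = q/5 + 5/q = 5/q + q/5)
l(W) = W*(5/W + W/5) (l(W) = (5/W + W/5)*W = W*(5/W + W/5))
Y(-4) - 7*l(-4) = 3*(-4) - 7*(5 + (1/5)*(-4)**2) = -12 - 7*(5 + (1/5)*16) = -12 - 7*(5 + 16/5) = -12 - 7*41/5 = -12 - 287/5 = -347/5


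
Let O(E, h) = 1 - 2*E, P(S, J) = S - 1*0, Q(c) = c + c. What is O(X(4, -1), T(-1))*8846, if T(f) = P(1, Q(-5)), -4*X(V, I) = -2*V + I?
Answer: -30961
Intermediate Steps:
Q(c) = 2*c
P(S, J) = S (P(S, J) = S + 0 = S)
X(V, I) = V/2 - I/4 (X(V, I) = -(-2*V + I)/4 = -(I - 2*V)/4 = V/2 - I/4)
T(f) = 1
O(X(4, -1), T(-1))*8846 = (1 - 2*((1/2)*4 - 1/4*(-1)))*8846 = (1 - 2*(2 + 1/4))*8846 = (1 - 2*9/4)*8846 = (1 - 9/2)*8846 = -7/2*8846 = -30961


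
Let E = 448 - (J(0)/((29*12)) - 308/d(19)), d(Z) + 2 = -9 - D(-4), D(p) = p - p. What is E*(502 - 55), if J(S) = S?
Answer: 187740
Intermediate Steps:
D(p) = 0
d(Z) = -11 (d(Z) = -2 + (-9 - 1*0) = -2 + (-9 + 0) = -2 - 9 = -11)
E = 420 (E = 448 - (0/((29*12)) - 308/(-11)) = 448 - (0/348 - 308*(-1/11)) = 448 - (0*(1/348) + 28) = 448 - (0 + 28) = 448 - 1*28 = 448 - 28 = 420)
E*(502 - 55) = 420*(502 - 55) = 420*447 = 187740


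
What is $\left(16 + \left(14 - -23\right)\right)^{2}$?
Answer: $2809$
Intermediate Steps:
$\left(16 + \left(14 - -23\right)\right)^{2} = \left(16 + \left(14 + 23\right)\right)^{2} = \left(16 + 37\right)^{2} = 53^{2} = 2809$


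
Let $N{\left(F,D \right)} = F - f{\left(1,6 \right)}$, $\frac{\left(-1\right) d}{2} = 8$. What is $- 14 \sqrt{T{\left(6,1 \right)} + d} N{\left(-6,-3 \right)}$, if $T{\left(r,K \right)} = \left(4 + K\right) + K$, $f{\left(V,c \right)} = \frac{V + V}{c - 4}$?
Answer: $98 i \sqrt{10} \approx 309.9 i$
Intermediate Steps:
$f{\left(V,c \right)} = \frac{2 V}{-4 + c}$
$d = -16$ ($d = \left(-2\right) 8 = -16$)
$T{\left(r,K \right)} = 4 + 2 K$
$N{\left(F,D \right)} = -1 + F$ ($N{\left(F,D \right)} = F - 2 \cdot 1 \frac{1}{-4 + 6} = F - 2 \cdot 1 \cdot \frac{1}{2} = F - 1 = -1 + F$)
$- 14 \sqrt{T{\left(6,1 \right)} + d} N{\left(-6,-3 \right)} = - 14 \sqrt{\left(4 + 2 \cdot 1\right) - 16} \left(-1 - 6\right) = - 14 \sqrt{\left(4 + 2\right) - 16} \left(-7\right) = - 14 \sqrt{6 - 16} \left(-7\right) = - 14 \sqrt{-10} \left(-7\right) = - 14 i \sqrt{10} \left(-7\right) = 98 i \sqrt{10}$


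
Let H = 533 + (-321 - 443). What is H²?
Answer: 53361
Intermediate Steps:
H = -231 (H = 533 - 764 = -231)
H² = (-231)² = 53361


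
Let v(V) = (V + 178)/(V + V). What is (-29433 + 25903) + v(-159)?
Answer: -1122559/318 ≈ -3530.1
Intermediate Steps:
v(V) = (178 + V)/(2*V) (v(V) = (178 + V)/((2*V)) = (178 + V)*(1/(2*V)) = (178 + V)/(2*V))
(-29433 + 25903) + v(-159) = (-29433 + 25903) + (½)*(178 - 159)/(-159) = -3530 + (½)*(-1/159)*19 = -3530 - 19/318 = -1122559/318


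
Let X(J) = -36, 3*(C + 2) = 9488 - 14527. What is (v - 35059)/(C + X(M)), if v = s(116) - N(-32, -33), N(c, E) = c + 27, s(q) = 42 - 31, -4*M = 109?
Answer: 105129/5153 ≈ 20.402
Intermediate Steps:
M = -109/4 (M = -1/4*109 = -109/4 ≈ -27.250)
s(q) = 11
N(c, E) = 27 + c
C = -5045/3 (C = -2 + (9488 - 14527)/3 = -2 + (1/3)*(-5039) = -2 - 5039/3 = -5045/3 ≈ -1681.7)
v = 16 (v = 11 - (27 - 32) = 11 - 1*(-5) = 11 + 5 = 16)
(v - 35059)/(C + X(M)) = (16 - 35059)/(-5045/3 - 36) = -35043/(-5153/3) = -35043*(-3/5153) = 105129/5153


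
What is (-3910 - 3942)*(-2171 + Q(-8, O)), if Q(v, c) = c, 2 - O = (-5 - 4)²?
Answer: 17667000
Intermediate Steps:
O = -79 (O = 2 - (-5 - 4)² = 2 - 1*(-9)² = 2 - 1*81 = 2 - 81 = -79)
(-3910 - 3942)*(-2171 + Q(-8, O)) = (-3910 - 3942)*(-2171 - 79) = -7852*(-2250) = 17667000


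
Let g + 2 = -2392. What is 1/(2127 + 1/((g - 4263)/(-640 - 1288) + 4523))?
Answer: 8727001/18562333055 ≈ 0.00047015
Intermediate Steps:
g = -2394 (g = -2 - 2392 = -2394)
1/(2127 + 1/((g - 4263)/(-640 - 1288) + 4523)) = 1/(2127 + 1/((-2394 - 4263)/(-640 - 1288) + 4523)) = 1/(2127 + 1/(-6657/(-1928) + 4523)) = 1/(2127 + 1/(-6657*(-1/1928) + 4523)) = 1/(2127 + 1/(6657/1928 + 4523)) = 1/(2127 + 1/(8727001/1928)) = 1/(2127 + 1928/8727001) = 1/(18562333055/8727001) = 8727001/18562333055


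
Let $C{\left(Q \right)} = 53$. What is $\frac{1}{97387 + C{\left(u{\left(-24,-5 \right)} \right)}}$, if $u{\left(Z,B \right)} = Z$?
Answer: $\frac{1}{97440} \approx 1.0263 \cdot 10^{-5}$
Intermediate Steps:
$\frac{1}{97387 + C{\left(u{\left(-24,-5 \right)} \right)}} = \frac{1}{97387 + 53} = \frac{1}{97440}$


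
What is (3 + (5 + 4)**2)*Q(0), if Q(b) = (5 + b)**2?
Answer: 2100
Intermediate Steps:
(3 + (5 + 4)**2)*Q(0) = (3 + (5 + 4)**2)*(5 + 0)**2 = (3 + 9**2)*5**2 = (3 + 81)*25 = 84*25 = 2100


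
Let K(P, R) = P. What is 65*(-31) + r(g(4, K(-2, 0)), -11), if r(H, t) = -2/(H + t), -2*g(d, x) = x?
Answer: -10074/5 ≈ -2014.8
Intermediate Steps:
g(d, x) = -x/2
65*(-31) + r(g(4, K(-2, 0)), -11) = 65*(-31) - 2/(-½*(-2) - 11) = -2015 - 2/(1 - 11) = -2015 - 2/(-10) = -2015 - 2*(-⅒) = -2015 + ⅕ = -10074/5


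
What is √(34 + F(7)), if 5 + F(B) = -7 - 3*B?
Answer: 1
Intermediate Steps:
F(B) = -12 - 3*B (F(B) = -5 + (-7 - 3*B) = -12 - 3*B)
√(34 + F(7)) = √(34 + (-12 - 3*7)) = √(34 + (-12 - 21)) = √(34 - 33) = √1 = 1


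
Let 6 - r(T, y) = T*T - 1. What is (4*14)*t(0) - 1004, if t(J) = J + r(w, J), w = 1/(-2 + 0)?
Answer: -626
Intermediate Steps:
w = -1/2 (w = 1/(-2) = -1/2 ≈ -0.50000)
r(T, y) = 7 - T**2 (r(T, y) = 6 - (T*T - 1) = 6 - (T**2 - 1) = 6 - (-1 + T**2) = 6 + (1 - T**2) = 7 - T**2)
t(J) = 27/4 + J (t(J) = J + (7 - (-1/2)**2) = J + (7 - 1*1/4) = J + (7 - 1/4) = J + 27/4 = 27/4 + J)
(4*14)*t(0) - 1004 = (4*14)*(27/4 + 0) - 1004 = 56*(27/4) - 1004 = 378 - 1004 = -626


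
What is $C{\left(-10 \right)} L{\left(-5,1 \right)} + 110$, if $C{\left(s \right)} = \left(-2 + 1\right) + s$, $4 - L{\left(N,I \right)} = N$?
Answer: $11$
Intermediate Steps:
$L{\left(N,I \right)} = 4 - N$
$C{\left(s \right)} = -1 + s$
$C{\left(-10 \right)} L{\left(-5,1 \right)} + 110 = \left(-1 - 10\right) \left(4 - -5\right) + 110 = - 11 \left(4 + 5\right) + 110 = \left(-11\right) 9 + 110 = -99 + 110 = 11$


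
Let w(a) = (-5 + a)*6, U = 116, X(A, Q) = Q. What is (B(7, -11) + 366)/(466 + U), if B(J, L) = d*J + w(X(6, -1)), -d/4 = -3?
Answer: 69/97 ≈ 0.71134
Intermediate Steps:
d = 12 (d = -4*(-3) = 12)
w(a) = -30 + 6*a
B(J, L) = -36 + 12*J (B(J, L) = 12*J + (-30 + 6*(-1)) = 12*J + (-30 - 6) = 12*J - 36 = -36 + 12*J)
(B(7, -11) + 366)/(466 + U) = ((-36 + 12*7) + 366)/(466 + 116) = ((-36 + 84) + 366)/582 = (48 + 366)*(1/582) = 414*(1/582) = 69/97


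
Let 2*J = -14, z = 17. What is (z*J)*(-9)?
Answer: 1071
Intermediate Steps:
J = -7 (J = (½)*(-14) = -7)
(z*J)*(-9) = (17*(-7))*(-9) = -119*(-9) = 1071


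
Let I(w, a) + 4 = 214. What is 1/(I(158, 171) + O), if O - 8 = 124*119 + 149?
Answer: 1/15123 ≈ 6.6124e-5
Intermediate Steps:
I(w, a) = 210 (I(w, a) = -4 + 214 = 210)
O = 14913 (O = 8 + (124*119 + 149) = 8 + (14756 + 149) = 8 + 14905 = 14913)
1/(I(158, 171) + O) = 1/(210 + 14913) = 1/15123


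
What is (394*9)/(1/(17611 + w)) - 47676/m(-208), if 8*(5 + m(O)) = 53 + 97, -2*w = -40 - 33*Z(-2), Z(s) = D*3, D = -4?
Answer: 3399767286/55 ≈ 6.1814e+7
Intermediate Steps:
Z(s) = -12 (Z(s) = -4*3 = -12)
w = -178 (w = -(-40 - 33*(-12))/2 = -(-40 + 396)/2 = -1/2*356 = -178)
m(O) = 55/4 (m(O) = -5 + (53 + 97)/8 = -5 + (1/8)*150 = -5 + 75/4 = 55/4)
(394*9)/(1/(17611 + w)) - 47676/m(-208) = (394*9)/(1/(17611 - 178)) - 47676/55/4 = 3546/(1/17433) - 47676*4/55 = 3546/(1/17433) - 190704/55 = 3546*17433 - 190704/55 = 61817418 - 190704/55 = 3399767286/55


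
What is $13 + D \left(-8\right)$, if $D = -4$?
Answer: $45$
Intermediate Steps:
$13 + D \left(-8\right) = 13 - -32 = 13 + 32 = 45$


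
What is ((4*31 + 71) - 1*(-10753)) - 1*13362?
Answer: -2414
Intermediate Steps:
((4*31 + 71) - 1*(-10753)) - 1*13362 = ((124 + 71) + 10753) - 13362 = (195 + 10753) - 13362 = 10948 - 13362 = -2414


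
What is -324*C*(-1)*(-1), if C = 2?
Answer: -648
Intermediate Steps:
-324*C*(-1)*(-1) = -324*2*(-1)*(-1) = -(-648)*(-1) = -324*2 = -648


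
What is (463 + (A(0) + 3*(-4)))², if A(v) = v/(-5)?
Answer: 203401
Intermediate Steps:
A(v) = -v/5 (A(v) = v*(-⅕) = -v/5)
(463 + (A(0) + 3*(-4)))² = (463 + (-⅕*0 + 3*(-4)))² = (463 + (0 - 12))² = (463 - 12)² = 451² = 203401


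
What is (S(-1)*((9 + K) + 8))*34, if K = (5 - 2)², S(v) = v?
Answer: -884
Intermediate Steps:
K = 9 (K = 3² = 9)
(S(-1)*((9 + K) + 8))*34 = -((9 + 9) + 8)*34 = -(18 + 8)*34 = -1*26*34 = -26*34 = -884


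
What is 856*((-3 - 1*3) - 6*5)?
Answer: -30816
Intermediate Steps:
856*((-3 - 1*3) - 6*5) = 856*((-3 - 3) - 30) = 856*(-6 - 30) = 856*(-36) = -30816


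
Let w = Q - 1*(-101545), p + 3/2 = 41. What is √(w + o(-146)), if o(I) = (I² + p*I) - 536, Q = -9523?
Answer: √107035 ≈ 327.16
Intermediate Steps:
p = 79/2 (p = -3/2 + 41 = 79/2 ≈ 39.500)
o(I) = -536 + I² + 79*I/2 (o(I) = (I² + 79*I/2) - 536 = -536 + I² + 79*I/2)
w = 92022 (w = -9523 - 1*(-101545) = -9523 + 101545 = 92022)
√(w + o(-146)) = √(92022 + (-536 + (-146)² + (79/2)*(-146))) = √(92022 + (-536 + 21316 - 5767)) = √(92022 + 15013) = √107035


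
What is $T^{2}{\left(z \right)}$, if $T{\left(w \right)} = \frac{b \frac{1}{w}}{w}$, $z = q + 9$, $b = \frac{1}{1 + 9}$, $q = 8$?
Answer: $\frac{1}{8352100} \approx 1.1973 \cdot 10^{-7}$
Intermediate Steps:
$b = \frac{1}{10} \approx 0.1$
$z = 17$ ($z = 8 + 9 = 17$)
$T{\left(w \right)} = \frac{1}{10 w^{2}}$ ($T{\left(w \right)} = \frac{\frac{1}{10} \frac{1}{w}}{w} = \frac{1}{10 w^{2}}$)
$T^{2}{\left(z \right)} = \left(\frac{1}{10 \cdot 289}\right)^{2} = \left(\frac{1}{10} \cdot \frac{1}{289}\right)^{2} = \left(\frac{1}{2890}\right)^{2} = \frac{1}{8352100}$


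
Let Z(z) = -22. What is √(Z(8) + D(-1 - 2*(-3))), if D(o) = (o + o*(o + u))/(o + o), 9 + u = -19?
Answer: I*√33 ≈ 5.7446*I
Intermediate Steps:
u = -28 (u = -9 - 19 = -28)
D(o) = (o + o*(-28 + o))/(2*o) (D(o) = (o + o*(o - 28))/(o + o) = (o + o*(-28 + o))/((2*o)) = (o + o*(-28 + o))*(1/(2*o)) = (o + o*(-28 + o))/(2*o))
√(Z(8) + D(-1 - 2*(-3))) = √(-22 + (-27/2 + (-1 - 2*(-3))/2)) = √(-22 + (-27/2 + (-1 + 6)/2)) = √(-22 + (-27/2 + (½)*5)) = √(-22 + (-27/2 + 5/2)) = √(-22 - 11) = √(-33) = I*√33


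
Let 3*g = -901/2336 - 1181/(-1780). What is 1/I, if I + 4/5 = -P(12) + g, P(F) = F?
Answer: -1039520/13209603 ≈ -0.078694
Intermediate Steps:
g = 96253/1039520 (g = (-901/2336 - 1181/(-1780))/3 = (-901*1/2336 - 1181*(-1/1780))/3 = (-901/2336 + 1181/1780)/3 = (1/3)*(288759/1039520) = 96253/1039520 ≈ 0.092594)
I = -13209603/1039520 (I = -4/5 + (-1*12 + 96253/1039520) = -4/5 + (-12 + 96253/1039520) = -4/5 - 12377987/1039520 = -13209603/1039520 ≈ -12.707)
1/I = 1/(-13209603/1039520) = -1039520/13209603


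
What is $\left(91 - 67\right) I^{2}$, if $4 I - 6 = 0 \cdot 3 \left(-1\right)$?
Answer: $54$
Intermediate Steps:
$I = \frac{3}{2}$ ($I = \frac{3}{2} + \frac{0 \cdot 3 \left(-1\right)}{4} = \frac{3}{2} + \frac{0 \left(-1\right)}{4} = \frac{3}{2} + \frac{1}{4} \cdot 0 = \frac{3}{2} + 0 = \frac{3}{2} \approx 1.5$)
$\left(91 - 67\right) I^{2} = \left(91 - 67\right) \left(\frac{3}{2}\right)^{2} = \left(91 - 67\right) \frac{9}{4} = 24 \cdot \frac{9}{4} = 54$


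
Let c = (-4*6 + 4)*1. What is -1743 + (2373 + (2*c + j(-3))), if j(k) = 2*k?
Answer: 584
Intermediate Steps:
c = -20 (c = (-24 + 4)*1 = -20*1 = -20)
-1743 + (2373 + (2*c + j(-3))) = -1743 + (2373 + (2*(-20) + 2*(-3))) = -1743 + (2373 + (-40 - 6)) = -1743 + (2373 - 46) = -1743 + 2327 = 584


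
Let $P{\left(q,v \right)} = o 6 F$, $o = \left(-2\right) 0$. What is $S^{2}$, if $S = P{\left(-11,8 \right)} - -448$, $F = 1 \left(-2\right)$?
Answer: $200704$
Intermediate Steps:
$o = 0$
$F = -2$
$P{\left(q,v \right)} = 0$ ($P{\left(q,v \right)} = 0 \cdot 6 \left(-2\right) = 0 \left(-2\right) = 0$)
$S = 448$ ($S = 0 - -448 = 0 + 448 = 448$)
$S^{2} = 448^{2} = 200704$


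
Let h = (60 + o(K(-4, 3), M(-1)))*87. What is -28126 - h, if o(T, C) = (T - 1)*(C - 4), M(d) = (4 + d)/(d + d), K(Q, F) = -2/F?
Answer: -68287/2 ≈ -34144.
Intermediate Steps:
M(d) = (4 + d)/(2*d) (M(d) = (4 + d)/((2*d)) = (4 + d)*(1/(2*d)) = (4 + d)/(2*d))
o(T, C) = (-1 + T)*(-4 + C)
h = 12035/2 (h = (60 + (4 - (4 - 1)/(2*(-1)) - (-8)/3 + ((½)*(4 - 1)/(-1))*(-2/3)))*87 = (60 + (4 - (-1)*3/2 - (-8)/3 + ((½)*(-1)*3)*(-2*⅓)))*87 = (60 + (4 - 1*(-3/2) - 4*(-⅔) - 3/2*(-⅔)))*87 = (60 + (4 + 3/2 + 8/3 + 1))*87 = (60 + 55/6)*87 = (415/6)*87 = 12035/2 ≈ 6017.5)
-28126 - h = -28126 - 1*12035/2 = -28126 - 12035/2 = -68287/2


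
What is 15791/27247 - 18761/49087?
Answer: 1027050/5204177 ≈ 0.19735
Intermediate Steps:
15791/27247 - 18761/49087 = 15791*(1/27247) - 18761*1/49087 = 15791/27247 - 73/191 = 1027050/5204177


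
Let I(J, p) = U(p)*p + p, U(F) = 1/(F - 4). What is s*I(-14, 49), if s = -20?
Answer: -9016/9 ≈ -1001.8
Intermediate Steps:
U(F) = 1/(-4 + F)
I(J, p) = p + p/(-4 + p) (I(J, p) = p/(-4 + p) + p = p + p/(-4 + p))
s*I(-14, 49) = -980*(-3 + 49)/(-4 + 49) = -980*46/45 = -20*2254/45 = -9016/9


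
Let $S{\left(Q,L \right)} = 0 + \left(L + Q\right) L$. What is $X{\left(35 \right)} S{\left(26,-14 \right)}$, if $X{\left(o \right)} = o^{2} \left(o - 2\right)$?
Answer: $-6791400$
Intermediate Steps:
$X{\left(o \right)} = o^{2} \left(-2 + o\right)$ ($X{\left(o \right)} = o^{2} \left(o - 2\right) = o^{2} \left(-2 + o\right)$)
$S{\left(Q,L \right)} = L \left(L + Q\right)$ ($S{\left(Q,L \right)} = 0 + L \left(L + Q\right) = L \left(L + Q\right)$)
$X{\left(35 \right)} S{\left(26,-14 \right)} = 35^{2} \left(-2 + 35\right) \left(- 14 \left(-14 + 26\right)\right) = 1225 \cdot 33 \left(\left(-14\right) 12\right) = 40425 \left(-168\right) = -6791400$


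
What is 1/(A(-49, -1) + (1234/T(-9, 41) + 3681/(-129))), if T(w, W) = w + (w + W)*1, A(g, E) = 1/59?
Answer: 58351/1466608 ≈ 0.039786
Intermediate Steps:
A(g, E) = 1/59
T(w, W) = W + 2*w (T(w, W) = w + (W + w)*1 = w + (W + w) = W + 2*w)
1/(A(-49, -1) + (1234/T(-9, 41) + 3681/(-129))) = 1/(1/59 + (1234/(41 + 2*(-9)) + 3681/(-129))) = 1/(1/59 + (1234/(41 - 18) + 3681*(-1/129))) = 1/(1/59 + (1234/23 - 1227/43)) = 1/(1/59 + 24841/989) = 1/(1466608/58351) = 58351/1466608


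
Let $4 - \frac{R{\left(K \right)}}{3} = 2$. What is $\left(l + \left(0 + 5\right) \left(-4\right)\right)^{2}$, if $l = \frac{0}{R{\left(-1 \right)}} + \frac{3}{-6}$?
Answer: $\frac{1681}{4} \approx 420.25$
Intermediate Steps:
$R{\left(K \right)} = 6$ ($R{\left(K \right)} = 12 - 6 = 6$)
$l = - \frac{1}{2}$ ($l = \frac{0}{6} + \frac{3}{-6} = 0 \cdot \frac{1}{6} + 3 \left(- \frac{1}{6}\right) = 0 - \frac{1}{2} = - \frac{1}{2} \approx -0.5$)
$\left(l + \left(0 + 5\right) \left(-4\right)\right)^{2} = \left(- \frac{1}{2} + \left(0 + 5\right) \left(-4\right)\right)^{2} = \left(- \frac{1}{2} + 5 \left(-4\right)\right)^{2} = \left(- \frac{1}{2} - 20\right)^{2} = \left(- \frac{41}{2}\right)^{2} = \frac{1681}{4}$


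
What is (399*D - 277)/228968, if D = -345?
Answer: -34483/57242 ≈ -0.60241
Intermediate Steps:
(399*D - 277)/228968 = (399*(-345) - 277)/228968 = (-137655 - 277)*(1/228968) = -137932*1/228968 = -34483/57242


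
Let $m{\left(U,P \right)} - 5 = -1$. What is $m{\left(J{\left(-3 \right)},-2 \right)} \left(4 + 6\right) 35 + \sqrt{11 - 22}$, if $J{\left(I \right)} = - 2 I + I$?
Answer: $1400 + i \sqrt{11} \approx 1400.0 + 3.3166 i$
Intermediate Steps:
$J{\left(I \right)} = - I$
$m{\left(U,P \right)} = 4$ ($m{\left(U,P \right)} = 5 - 1 = 4$)
$m{\left(J{\left(-3 \right)},-2 \right)} \left(4 + 6\right) 35 + \sqrt{11 - 22} = 4 \left(4 + 6\right) 35 + \sqrt{11 - 22} = 4 \cdot 10 \cdot 35 + \sqrt{-11} = 40 \cdot 35 + i \sqrt{11} = 1400 + i \sqrt{11}$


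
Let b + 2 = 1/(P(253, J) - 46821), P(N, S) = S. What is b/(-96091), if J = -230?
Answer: 94103/4521177641 ≈ 2.0814e-5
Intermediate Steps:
b = -94103/47051 (b = -2 + 1/(-230 - 46821) = -2 + 1/(-47051) = -2 - 1/47051 = -94103/47051 ≈ -2.0000)
b/(-96091) = -94103/47051/(-96091) = -94103/47051*(-1/96091) = 94103/4521177641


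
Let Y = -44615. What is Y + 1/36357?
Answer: -1622067554/36357 ≈ -44615.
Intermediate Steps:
Y + 1/36357 = -44615 + 1/36357 = -1622067554/36357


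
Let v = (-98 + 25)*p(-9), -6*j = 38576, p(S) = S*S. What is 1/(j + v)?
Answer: -3/37027 ≈ -8.1022e-5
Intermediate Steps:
p(S) = S²
j = -19288/3 (j = -⅙*38576 = -19288/3 ≈ -6429.3)
v = -5913 (v = (-98 + 25)*(-9)² = -73*81 = -5913)
1/(j + v) = 1/(-19288/3 - 5913) = 1/(-37027/3) = -3/37027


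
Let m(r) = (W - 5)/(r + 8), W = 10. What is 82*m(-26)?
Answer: -205/9 ≈ -22.778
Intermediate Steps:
m(r) = 5/(8 + r) (m(r) = (10 - 5)/(r + 8) = 5/(8 + r))
82*m(-26) = 82*(5/(8 - 26)) = 82*(5/(-18)) = 82*(5*(-1/18)) = 82*(-5/18) = -205/9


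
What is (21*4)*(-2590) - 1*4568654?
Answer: -4786214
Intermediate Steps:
(21*4)*(-2590) - 1*4568654 = 84*(-2590) - 4568654 = -217560 - 4568654 = -4786214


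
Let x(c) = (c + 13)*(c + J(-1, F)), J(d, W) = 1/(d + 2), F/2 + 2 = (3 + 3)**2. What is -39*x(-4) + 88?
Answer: 1141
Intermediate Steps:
F = 68 (F = -4 + 2*(3 + 3)**2 = -4 + 2*6**2 = -4 + 2*36 = -4 + 72 = 68)
J(d, W) = 1/(2 + d)
x(c) = (1 + c)*(13 + c) (x(c) = (c + 13)*(c + 1/(2 - 1)) = (13 + c)*(c + 1/1) = (13 + c)*(c + 1) = (13 + c)*(1 + c) = (1 + c)*(13 + c))
-39*x(-4) + 88 = -39*(13 + (-4)**2 + 14*(-4)) + 88 = -39*(13 + 16 - 56) + 88 = -39*(-27) + 88 = 1053 + 88 = 1141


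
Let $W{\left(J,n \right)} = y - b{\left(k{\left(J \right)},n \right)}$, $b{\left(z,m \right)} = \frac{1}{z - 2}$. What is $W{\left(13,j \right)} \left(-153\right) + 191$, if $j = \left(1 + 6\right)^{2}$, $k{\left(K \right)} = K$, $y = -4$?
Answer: $\frac{8986}{11} \approx 816.91$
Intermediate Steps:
$j = 49$ ($j = 7^{2} = 49$)
$b{\left(z,m \right)} = \frac{1}{-2 + z}$
$W{\left(J,n \right)} = -4 - \frac{1}{-2 + J}$
$W{\left(13,j \right)} \left(-153\right) + 191 = \frac{7 - 52}{-2 + 13} \left(-153\right) + 191 = \frac{7 - 52}{11} \left(-153\right) + 191 = \frac{1}{11} \left(-45\right) \left(-153\right) + 191 = \left(- \frac{45}{11}\right) \left(-153\right) + 191 = \frac{6885}{11} + 191 = \frac{8986}{11}$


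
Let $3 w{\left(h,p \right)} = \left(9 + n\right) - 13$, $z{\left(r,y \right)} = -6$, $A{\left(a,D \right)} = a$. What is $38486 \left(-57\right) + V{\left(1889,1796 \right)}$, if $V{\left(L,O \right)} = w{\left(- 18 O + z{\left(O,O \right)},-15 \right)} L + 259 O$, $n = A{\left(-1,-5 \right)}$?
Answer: $- \frac{5195059}{3} \approx -1.7317 \cdot 10^{6}$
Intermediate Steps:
$n = -1$
$w{\left(h,p \right)} = - \frac{5}{3}$ ($w{\left(h,p \right)} = \frac{\left(9 - 1\right) - 13}{3} = \frac{8 - 13}{3} = \frac{1}{3} \left(-5\right) = - \frac{5}{3}$)
$V{\left(L,O \right)} = 259 O - \frac{5 L}{3}$ ($V{\left(L,O \right)} = - \frac{5 L}{3} + 259 O = 259 O - \frac{5 L}{3}$)
$38486 \left(-57\right) + V{\left(1889,1796 \right)} = 38486 \left(-57\right) + \left(259 \cdot 1796 - \frac{9445}{3}\right) = -2193702 + \left(465164 - \frac{9445}{3}\right) = -2193702 + \frac{1386047}{3} = - \frac{5195059}{3}$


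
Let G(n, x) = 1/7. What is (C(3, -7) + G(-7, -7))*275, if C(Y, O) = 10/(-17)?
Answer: -14575/119 ≈ -122.48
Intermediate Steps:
G(n, x) = 1/7
C(Y, O) = -10/17 (C(Y, O) = 10*(-1/17) = -10/17)
(C(3, -7) + G(-7, -7))*275 = (-10/17 + 1/7)*275 = -53/119*275 = -14575/119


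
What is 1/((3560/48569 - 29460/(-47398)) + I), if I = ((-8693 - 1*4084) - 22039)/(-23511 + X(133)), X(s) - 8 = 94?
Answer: 93233975211/203449046674 ≈ 0.45827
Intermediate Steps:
X(s) = 102 (X(s) = 8 + 94 = 102)
I = 2048/1377 (I = ((-8693 - 1*4084) - 22039)/(-23511 + 102) = ((-8693 - 4084) - 22039)/(-23409) = (-12777 - 22039)*(-1/23409) = -34816*(-1/23409) = 2048/1377 ≈ 1.4873)
1/((3560/48569 - 29460/(-47398)) + I) = 1/((3560/48569 - 29460/(-47398)) + 2048/1377) = 1/((3560*(1/48569) - 29460*(-1/47398)) + 2048/1377) = 1/((3560/48569 + 14730/23699) + 2048/1377) = 1/(799789810/1151036731 + 2048/1377) = 1/(203449046674/93233975211) = 93233975211/203449046674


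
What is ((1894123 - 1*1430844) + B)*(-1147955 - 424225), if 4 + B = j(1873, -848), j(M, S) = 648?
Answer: -729370462140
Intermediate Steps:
B = 644 (B = -4 + 648 = 644)
((1894123 - 1*1430844) + B)*(-1147955 - 424225) = ((1894123 - 1*1430844) + 644)*(-1147955 - 424225) = ((1894123 - 1430844) + 644)*(-1572180) = (463279 + 644)*(-1572180) = 463923*(-1572180) = -729370462140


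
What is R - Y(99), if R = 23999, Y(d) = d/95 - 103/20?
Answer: 9121181/380 ≈ 24003.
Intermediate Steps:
Y(d) = -103/20 + d/95 (Y(d) = d*(1/95) - 103*1/20 = d/95 - 103/20 = -103/20 + d/95)
R - Y(99) = 23999 - (-103/20 + (1/95)*99) = 23999 - (-103/20 + 99/95) = 23999 - 1*(-1561/380) = 23999 + 1561/380 = 9121181/380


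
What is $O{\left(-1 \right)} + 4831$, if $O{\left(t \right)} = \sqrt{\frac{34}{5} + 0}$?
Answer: $4831 + \frac{\sqrt{170}}{5} \approx 4833.6$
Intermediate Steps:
$O{\left(t \right)} = \frac{\sqrt{170}}{5}$ ($O{\left(t \right)} = \sqrt{34 \cdot \frac{1}{5} + 0} = \sqrt{\frac{34}{5} + 0} = \sqrt{\frac{34}{5}} = \frac{\sqrt{170}}{5}$)
$O{\left(-1 \right)} + 4831 = \frac{\sqrt{170}}{5} + 4831 = 4831 + \frac{\sqrt{170}}{5}$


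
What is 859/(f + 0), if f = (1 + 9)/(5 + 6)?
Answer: 9449/10 ≈ 944.90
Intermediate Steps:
f = 10/11 ≈ 0.90909
859/(f + 0) = 859/(10/11 + 0) = 859/(10/11) = 859*(11/10) = 9449/10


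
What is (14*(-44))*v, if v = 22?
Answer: -13552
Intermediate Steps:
(14*(-44))*v = (14*(-44))*22 = -616*22 = -13552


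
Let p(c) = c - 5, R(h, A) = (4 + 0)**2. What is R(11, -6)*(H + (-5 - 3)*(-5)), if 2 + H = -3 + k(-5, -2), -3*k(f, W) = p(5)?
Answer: 560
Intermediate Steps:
R(h, A) = 16 (R(h, A) = 4**2 = 16)
p(c) = -5 + c
k(f, W) = 0 (k(f, W) = -(-5 + 5)/3 = -1/3*0 = 0)
H = -5 (H = -2 + (-3 + 0) = -2 - 3 = -5)
R(11, -6)*(H + (-5 - 3)*(-5)) = 16*(-5 + (-5 - 3)*(-5)) = 16*(-5 - 8*(-5)) = 16*(-5 + 40) = 16*35 = 560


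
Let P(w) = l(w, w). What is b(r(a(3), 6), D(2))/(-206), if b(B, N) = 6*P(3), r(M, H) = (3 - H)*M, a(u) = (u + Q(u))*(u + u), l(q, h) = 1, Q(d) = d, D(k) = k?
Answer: -3/103 ≈ -0.029126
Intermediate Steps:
a(u) = 4*u² (a(u) = (u + u)*(u + u) = (2*u)*(2*u) = 4*u²)
P(w) = 1
r(M, H) = M*(3 - H)
b(B, N) = 6 (b(B, N) = 6*1 = 6)
b(r(a(3), 6), D(2))/(-206) = 6/(-206) = 6*(-1/206) = -3/103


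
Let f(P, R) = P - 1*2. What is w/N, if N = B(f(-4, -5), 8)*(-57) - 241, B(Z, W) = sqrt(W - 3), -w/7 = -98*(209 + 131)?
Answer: -14052710/10459 + 3323670*sqrt(5)/10459 ≈ -633.02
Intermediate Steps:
f(P, R) = -2 + P (f(P, R) = P - 2 = -2 + P)
w = 233240 (w = -(-686)*(209 + 131) = -(-686)*340 = -7*(-33320) = 233240)
B(Z, W) = sqrt(-3 + W)
N = -241 - 57*sqrt(5) (N = sqrt(-3 + 8)*(-57) - 241 = sqrt(5)*(-57) - 241 = -57*sqrt(5) - 241 = -241 - 57*sqrt(5) ≈ -368.46)
w/N = 233240/(-241 - 57*sqrt(5))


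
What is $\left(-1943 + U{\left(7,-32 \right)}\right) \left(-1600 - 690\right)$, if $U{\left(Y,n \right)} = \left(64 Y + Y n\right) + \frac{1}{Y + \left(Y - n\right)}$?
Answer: $\frac{90538585}{23} \approx 3.9365 \cdot 10^{6}$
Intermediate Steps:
$U{\left(Y,n \right)} = \frac{1}{- n + 2 Y} + 64 Y + Y n$ ($U{\left(Y,n \right)} = \left(64 Y + Y n\right) + \frac{1}{- n + 2 Y} = \frac{1}{- n + 2 Y} + 64 Y + Y n$)
$\left(-1943 + U{\left(7,-32 \right)}\right) \left(-1600 - 690\right) = \left(-1943 + \frac{1 + 128 \cdot 7^{2} - 7 \left(-32\right)^{2} - 448 \left(-32\right) + 2 \left(-32\right) 7^{2}}{\left(-1\right) \left(-32\right) + 2 \cdot 7}\right) \left(-1600 - 690\right) = \left(-1943 + \frac{1 + 128 \cdot 49 - 7 \cdot 1024 + 14336 + 2 \left(-32\right) 49}{32 + 14}\right) \left(-2290\right) = \left(-1943 + \frac{1 + 6272 - 7168 + 14336 - 3136}{46}\right) \left(-2290\right) = \left(-1943 + \frac{1}{46} \cdot 10305\right) \left(-2290\right) = \left(-1943 + \frac{10305}{46}\right) \left(-2290\right) = \left(- \frac{79073}{46}\right) \left(-2290\right) = \frac{90538585}{23}$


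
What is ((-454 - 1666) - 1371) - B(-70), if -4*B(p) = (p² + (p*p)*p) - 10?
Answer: -176037/2 ≈ -88019.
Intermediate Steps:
B(p) = 5/2 - p²/4 - p³/4 (B(p) = -((p² + (p*p)*p) - 10)/4 = -((p² + p²*p) - 10)/4 = -((p² + p³) - 10)/4 = -(-10 + p² + p³)/4 = 5/2 - p²/4 - p³/4)
((-454 - 1666) - 1371) - B(-70) = ((-454 - 1666) - 1371) - (5/2 - ¼*(-70)² - ¼*(-70)³) = (-2120 - 1371) - (5/2 - ¼*4900 - ¼*(-343000)) = -3491 - (5/2 - 1225 + 85750) = -3491 - 1*169055/2 = -3491 - 169055/2 = -176037/2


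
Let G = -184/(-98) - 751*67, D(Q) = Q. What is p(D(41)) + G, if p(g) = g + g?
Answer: -2461423/49 ≈ -50233.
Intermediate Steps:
p(g) = 2*g
G = -2465441/49 (G = -184*(-1/98) - 50317 = 92/49 - 50317 = -2465441/49 ≈ -50315.)
p(D(41)) + G = 2*41 - 2465441/49 = 82 - 2465441/49 = -2461423/49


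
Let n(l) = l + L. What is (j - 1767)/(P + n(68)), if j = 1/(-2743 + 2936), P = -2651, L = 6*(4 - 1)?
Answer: 68206/99009 ≈ 0.68889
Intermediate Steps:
L = 18 (L = 6*3 = 18)
n(l) = 18 + l (n(l) = l + 18 = 18 + l)
j = 1/193 ≈ 0.0051813
(j - 1767)/(P + n(68)) = (1/193 - 1767)/(-2651 + (18 + 68)) = -341030/(193*(-2651 + 86)) = -341030/193/(-2565) = -341030/193*(-1/2565) = 68206/99009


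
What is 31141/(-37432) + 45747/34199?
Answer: 647410645/1280136968 ≈ 0.50574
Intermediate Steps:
31141/(-37432) + 45747/34199 = 31141*(-1/37432) + 45747*(1/34199) = -31141/37432 + 45747/34199 = 647410645/1280136968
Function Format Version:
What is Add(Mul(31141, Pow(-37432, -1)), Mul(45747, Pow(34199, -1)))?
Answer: Rational(647410645, 1280136968) ≈ 0.50574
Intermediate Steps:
Add(Mul(31141, Pow(-37432, -1)), Mul(45747, Pow(34199, -1))) = Add(Mul(31141, Rational(-1, 37432)), Mul(45747, Rational(1, 34199))) = Add(Rational(-31141, 37432), Rational(45747, 34199)) = Rational(647410645, 1280136968)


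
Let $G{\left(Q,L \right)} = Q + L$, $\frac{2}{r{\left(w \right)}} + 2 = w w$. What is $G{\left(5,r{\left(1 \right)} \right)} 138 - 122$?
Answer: $292$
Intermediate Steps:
$r{\left(w \right)} = \frac{2}{-2 + w^{2}}$ ($r{\left(w \right)} = \frac{2}{-2 + w w} = \frac{2}{-2 + w^{2}}$)
$G{\left(Q,L \right)} = L + Q$
$G{\left(5,r{\left(1 \right)} \right)} 138 - 122 = \left(\frac{2}{-2 + 1^{2}} + 5\right) 138 - 122 = \left(\frac{2}{-2 + 1} + 5\right) 138 - 122 = \left(\frac{2}{-1} + 5\right) 138 - 122 = \left(2 \left(-1\right) + 5\right) 138 - 122 = \left(-2 + 5\right) 138 - 122 = 3 \cdot 138 - 122 = 414 - 122 = 292$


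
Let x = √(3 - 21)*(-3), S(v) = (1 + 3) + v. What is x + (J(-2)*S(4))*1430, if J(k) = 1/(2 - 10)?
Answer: -1430 - 9*I*√2 ≈ -1430.0 - 12.728*I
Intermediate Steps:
J(k) = -⅛ (J(k) = 1/(-8) = -⅛)
S(v) = 4 + v
x = -9*I*√2 (x = √(-18)*(-3) = (3*I*√2)*(-3) = -9*I*√2 ≈ -12.728*I)
x + (J(-2)*S(4))*1430 = -9*I*√2 - (4 + 4)/8*1430 = -9*I*√2 - ⅛*8*1430 = -9*I*√2 - 1*1430 = -9*I*√2 - 1430 = -1430 - 9*I*√2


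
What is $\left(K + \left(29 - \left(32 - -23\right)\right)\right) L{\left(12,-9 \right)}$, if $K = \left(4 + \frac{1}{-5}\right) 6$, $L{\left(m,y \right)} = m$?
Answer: $- \frac{192}{5} \approx -38.4$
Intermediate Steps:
$K = \frac{114}{5}$ ($K = \left(4 - \frac{1}{5}\right) 6 = \frac{19}{5} \cdot 6 = \frac{114}{5} \approx 22.8$)
$\left(K + \left(29 - \left(32 - -23\right)\right)\right) L{\left(12,-9 \right)} = \left(\frac{114}{5} + \left(29 - \left(32 - -23\right)\right)\right) 12 = \left(\frac{114}{5} + \left(29 - \left(32 + 23\right)\right)\right) 12 = \left(\frac{114}{5} + \left(29 - 55\right)\right) 12 = \left(\frac{114}{5} - 26\right) 12 = \left(- \frac{16}{5}\right) 12 = - \frac{192}{5}$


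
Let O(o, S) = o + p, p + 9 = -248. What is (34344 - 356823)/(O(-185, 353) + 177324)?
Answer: -322479/176882 ≈ -1.8231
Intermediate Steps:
p = -257 (p = -9 - 248 = -257)
O(o, S) = -257 + o (O(o, S) = o - 257 = -257 + o)
(34344 - 356823)/(O(-185, 353) + 177324) = (34344 - 356823)/((-257 - 185) + 177324) = -322479/(-442 + 177324) = -322479/176882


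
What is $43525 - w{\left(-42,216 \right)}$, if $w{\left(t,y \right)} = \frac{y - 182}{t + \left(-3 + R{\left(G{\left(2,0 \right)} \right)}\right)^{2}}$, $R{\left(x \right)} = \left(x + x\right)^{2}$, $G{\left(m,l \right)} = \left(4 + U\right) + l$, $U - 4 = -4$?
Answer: $\frac{160128441}{3679} \approx 43525.0$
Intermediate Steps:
$U = 0$ ($U = 4 - 4 = 0$)
$G{\left(m,l \right)} = 4 + l$ ($G{\left(m,l \right)} = \left(4 + 0\right) + l = 4 + l$)
$R{\left(x \right)} = 4 x^{2}$ ($R{\left(x \right)} = \left(2 x\right)^{2} = 4 x^{2}$)
$w{\left(t,y \right)} = \frac{-182 + y}{3721 + t}$ ($w{\left(t,y \right)} = \frac{y - 182}{t + \left(-3 + 4 \left(4 + 0\right)^{2}\right)^{2}} = \frac{-182 + y}{t + \left(-3 + 4 \cdot 4^{2}\right)^{2}} = \frac{-182 + y}{t + \left(-3 + 4 \cdot 16\right)^{2}} = \frac{-182 + y}{t + \left(-3 + 64\right)^{2}} = \frac{-182 + y}{t + 61^{2}} = \frac{-182 + y}{t + 3721} = \frac{-182 + y}{3721 + t}$)
$43525 - w{\left(-42,216 \right)} = 43525 - \frac{-182 + 216}{3721 - 42} = 43525 - \frac{1}{3679} \cdot 34 = 43525 - \frac{34}{3679} = \frac{160128441}{3679}$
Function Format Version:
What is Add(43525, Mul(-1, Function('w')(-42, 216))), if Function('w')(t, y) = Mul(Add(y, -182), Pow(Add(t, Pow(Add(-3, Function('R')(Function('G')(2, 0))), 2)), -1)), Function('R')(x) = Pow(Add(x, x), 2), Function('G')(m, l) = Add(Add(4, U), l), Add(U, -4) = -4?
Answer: Rational(160128441, 3679) ≈ 43525.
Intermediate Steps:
U = 0 (U = Add(4, -4) = 0)
Function('G')(m, l) = Add(4, l) (Function('G')(m, l) = Add(Add(4, 0), l) = Add(4, l))
Function('R')(x) = Mul(4, Pow(x, 2)) (Function('R')(x) = Pow(Mul(2, x), 2) = Mul(4, Pow(x, 2)))
Function('w')(t, y) = Mul(Pow(Add(3721, t), -1), Add(-182, y)) (Function('w')(t, y) = Mul(Add(y, -182), Pow(Add(t, Pow(Add(-3, Mul(4, Pow(Add(4, 0), 2))), 2)), -1)) = Mul(Add(-182, y), Pow(Add(t, Pow(Add(-3, Mul(4, Pow(4, 2))), 2)), -1)) = Mul(Add(-182, y), Pow(Add(t, Pow(Add(-3, Mul(4, 16)), 2)), -1)) = Mul(Add(-182, y), Pow(Add(t, Pow(Add(-3, 64), 2)), -1)) = Mul(Add(-182, y), Pow(Add(t, Pow(61, 2)), -1)) = Mul(Add(-182, y), Pow(Add(t, 3721), -1)) = Mul(Add(-182, y), Pow(Add(3721, t), -1)) = Mul(Pow(Add(3721, t), -1), Add(-182, y)))
Add(43525, Mul(-1, Function('w')(-42, 216))) = Add(43525, Mul(-1, Mul(Pow(Add(3721, -42), -1), Add(-182, 216)))) = Add(43525, Mul(-1, Mul(Pow(3679, -1), 34))) = Add(43525, Mul(-1, Mul(Rational(1, 3679), 34))) = Add(43525, Mul(-1, Rational(34, 3679))) = Add(43525, Rational(-34, 3679)) = Rational(160128441, 3679)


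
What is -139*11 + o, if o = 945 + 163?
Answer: -421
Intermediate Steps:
o = 1108
-139*11 + o = -139*11 + 1108 = -1529 + 1108 = -421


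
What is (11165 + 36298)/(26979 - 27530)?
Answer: -47463/551 ≈ -86.140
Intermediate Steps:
(11165 + 36298)/(26979 - 27530) = 47463/(-551) = 47463*(-1/551) = -47463/551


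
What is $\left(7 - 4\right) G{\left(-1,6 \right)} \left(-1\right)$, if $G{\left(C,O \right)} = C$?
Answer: $3$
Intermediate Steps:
$\left(7 - 4\right) G{\left(-1,6 \right)} \left(-1\right) = \left(7 - 4\right) \left(-1\right) \left(-1\right) = 3 \left(-1\right) \left(-1\right) = \left(-3\right) \left(-1\right) = 3$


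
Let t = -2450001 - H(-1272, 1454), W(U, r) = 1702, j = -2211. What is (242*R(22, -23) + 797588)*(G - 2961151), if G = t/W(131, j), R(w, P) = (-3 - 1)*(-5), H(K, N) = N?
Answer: -87958850955426/37 ≈ -2.3773e+12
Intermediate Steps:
t = -2451455 (t = -2450001 - 1*1454 = -2450001 - 1454 = -2451455)
R(w, P) = 20 (R(w, P) = -4*(-5) = 20)
G = -106585/74 (G = -2451455/1702 = -2451455*1/1702 = -106585/74 ≈ -1440.3)
(242*R(22, -23) + 797588)*(G - 2961151) = (242*20 + 797588)*(-106585/74 - 2961151) = (4840 + 797588)*(-219231759/74) = 802428*(-219231759/74) = -87958850955426/37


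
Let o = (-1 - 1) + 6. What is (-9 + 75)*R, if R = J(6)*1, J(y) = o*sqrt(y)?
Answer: 264*sqrt(6) ≈ 646.67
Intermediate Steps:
o = 4 (o = -2 + 6 = 4)
J(y) = 4*sqrt(y)
R = 4*sqrt(6) (R = (4*sqrt(6))*1 = 4*sqrt(6) ≈ 9.7980)
(-9 + 75)*R = (-9 + 75)*(4*sqrt(6)) = 66*(4*sqrt(6)) = 264*sqrt(6)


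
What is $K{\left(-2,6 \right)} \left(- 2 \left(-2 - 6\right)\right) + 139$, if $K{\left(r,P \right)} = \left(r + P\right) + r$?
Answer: $171$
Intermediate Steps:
$K{\left(r,P \right)} = P + 2 r$ ($K{\left(r,P \right)} = \left(P + r\right) + r = P + 2 r$)
$K{\left(-2,6 \right)} \left(- 2 \left(-2 - 6\right)\right) + 139 = \left(6 + 2 \left(-2\right)\right) \left(- 2 \left(-2 - 6\right)\right) + 139 = \left(6 - 4\right) \left(\left(-2\right) \left(-8\right)\right) + 139 = 2 \cdot 16 + 139 = 32 + 139 = 171$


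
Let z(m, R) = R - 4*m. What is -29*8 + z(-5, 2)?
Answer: -210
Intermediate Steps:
-29*8 + z(-5, 2) = -29*8 + (2 - 4*(-5)) = -232 + (2 + 20) = -232 + 22 = -210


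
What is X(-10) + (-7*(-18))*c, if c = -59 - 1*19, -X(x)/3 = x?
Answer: -9798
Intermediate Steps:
X(x) = -3*x
c = -78 (c = -59 - 19 = -78)
X(-10) + (-7*(-18))*c = -3*(-10) - 7*(-18)*(-78) = 30 + 126*(-78) = 30 - 9828 = -9798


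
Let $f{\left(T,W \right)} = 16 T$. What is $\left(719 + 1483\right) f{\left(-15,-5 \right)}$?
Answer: $-528480$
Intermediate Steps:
$\left(719 + 1483\right) f{\left(-15,-5 \right)} = \left(719 + 1483\right) 16 \left(-15\right) = 2202 \left(-240\right) = -528480$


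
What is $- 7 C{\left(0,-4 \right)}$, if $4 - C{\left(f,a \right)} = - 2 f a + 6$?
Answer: $14$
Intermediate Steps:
$C{\left(f,a \right)} = -2 + 2 a f$ ($C{\left(f,a \right)} = 4 - \left(- 2 f a + 6\right) = 4 - \left(- 2 a f + 6\right) = 4 - \left(6 - 2 a f\right) = 4 + \left(-6 + 2 a f\right) = -2 + 2 a f$)
$- 7 C{\left(0,-4 \right)} = - 7 \left(-2 + 2 \left(-4\right) 0\right) = - 7 \left(-2 + 0\right) = \left(-7\right) \left(-2\right) = 14$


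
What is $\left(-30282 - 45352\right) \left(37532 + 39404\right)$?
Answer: $-5818977424$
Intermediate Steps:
$\left(-30282 - 45352\right) \left(37532 + 39404\right) = \left(-75634\right) 76936 = -5818977424$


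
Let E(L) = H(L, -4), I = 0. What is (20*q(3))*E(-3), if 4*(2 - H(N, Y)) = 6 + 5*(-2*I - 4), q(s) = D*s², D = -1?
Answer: -990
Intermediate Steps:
q(s) = -s²
H(N, Y) = 11/2 (H(N, Y) = 2 - (6 + 5*(-2*0 - 4))/4 = 2 - (6 + 5*(0 - 4))/4 = 2 - (6 + 5*(-4))/4 = 2 - (6 - 20)/4 = 2 - ¼*(-14) = 2 + 7/2 = 11/2)
E(L) = 11/2
(20*q(3))*E(-3) = (20*(-1*3²))*(11/2) = (20*(-1*9))*(11/2) = (20*(-9))*(11/2) = -180*11/2 = -990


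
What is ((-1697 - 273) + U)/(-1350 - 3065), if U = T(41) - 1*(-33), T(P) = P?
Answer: 1896/4415 ≈ 0.42945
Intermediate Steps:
U = 74 (U = 41 - 1*(-33) = 41 + 33 = 74)
((-1697 - 273) + U)/(-1350 - 3065) = ((-1697 - 273) + 74)/(-1350 - 3065) = (-1970 + 74)/(-4415) = -1896*(-1/4415) = 1896/4415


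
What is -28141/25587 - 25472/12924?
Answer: -9402281/3061911 ≈ -3.0707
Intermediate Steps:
-28141/25587 - 25472/12924 = -28141*1/25587 - 25472*1/12924 = -28141/25587 - 6368/3231 = -9402281/3061911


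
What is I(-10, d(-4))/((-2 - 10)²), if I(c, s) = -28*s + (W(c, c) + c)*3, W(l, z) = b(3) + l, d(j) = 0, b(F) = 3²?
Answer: -11/48 ≈ -0.22917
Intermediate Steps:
b(F) = 9
W(l, z) = 9 + l
I(c, s) = 27 - 28*s + 6*c (I(c, s) = -28*s + ((9 + c) + c)*3 = -28*s + (9 + 2*c)*3 = -28*s + (27 + 6*c) = 27 - 28*s + 6*c)
I(-10, d(-4))/((-2 - 10)²) = (27 - 28*0 + 6*(-10))/((-2 - 10)²) = (27 + 0 - 60)/((-12)²) = -33/144 = -33*1/144 = -11/48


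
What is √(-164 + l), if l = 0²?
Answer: 2*I*√41 ≈ 12.806*I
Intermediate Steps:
l = 0
√(-164 + l) = √(-164 + 0) = √(-164) = 2*I*√41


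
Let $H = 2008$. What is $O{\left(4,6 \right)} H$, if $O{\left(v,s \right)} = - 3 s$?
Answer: $-36144$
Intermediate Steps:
$O{\left(4,6 \right)} H = \left(-3\right) 6 \cdot 2008 = \left(-18\right) 2008 = -36144$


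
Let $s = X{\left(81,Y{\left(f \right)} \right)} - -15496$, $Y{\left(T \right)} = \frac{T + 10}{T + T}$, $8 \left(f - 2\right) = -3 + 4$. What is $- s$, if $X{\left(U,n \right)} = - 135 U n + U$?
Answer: $\frac{531077}{34} \approx 15620.0$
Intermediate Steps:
$f = \frac{17}{8}$ ($f = 2 + \frac{-3 + 4}{8} = 2 + \frac{1}{8} \cdot 1 = 2 + \frac{1}{8} = \frac{17}{8} \approx 2.125$)
$Y{\left(T \right)} = \frac{10 + T}{2 T}$
$X{\left(U,n \right)} = U - 135 U n$ ($X{\left(U,n \right)} = - 135 U n + U = U - 135 U n$)
$s = - \frac{531077}{34}$ ($s = 81 \left(1 - 135 \frac{10 + \frac{17}{8}}{2 \cdot \frac{17}{8}}\right) - -15496 = 81 \left(1 - 135 \cdot \frac{1}{2} \cdot \frac{8}{17} \cdot \frac{97}{8}\right) + 15496 = 81 \left(1 - \frac{13095}{34}\right) + 15496 = 81 \left(- \frac{13061}{34}\right) + 15496 = - \frac{1057941}{34} + 15496 = - \frac{531077}{34} \approx -15620.0$)
$- s = \left(-1\right) \left(- \frac{531077}{34}\right) = \frac{531077}{34}$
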